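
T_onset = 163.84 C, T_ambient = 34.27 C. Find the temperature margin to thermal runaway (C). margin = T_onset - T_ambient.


Safety margin = 163.84 C - 34.27 C = 129.57 C

129.57 C


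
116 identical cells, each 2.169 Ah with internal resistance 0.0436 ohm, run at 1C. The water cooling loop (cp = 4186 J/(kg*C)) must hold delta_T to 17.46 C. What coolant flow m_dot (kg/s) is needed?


Step 1: I = 1 * 2.169 = 2.169 A
Step 2: Q_cell = I^2 * R = 2.169^2 * 0.0436 = 0.20512 W
Step 3: Q_total = 116 * 0.20512 = 23.794 W
Step 4: m_dot = Q_total / (cp * dT) = 23.794 / (4186 * 17.46) = 3.256e-04 kg/s

3.256e-04 kg/s


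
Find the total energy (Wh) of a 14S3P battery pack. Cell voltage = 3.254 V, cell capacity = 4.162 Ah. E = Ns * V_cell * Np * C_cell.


V_pack = 14 * 3.254 = 45.556 V
C_pack = 3 * 4.162 = 12.486 Ah
E = V_pack * C_pack = 45.556 * 12.486 = 568.8 Wh

568.8 Wh


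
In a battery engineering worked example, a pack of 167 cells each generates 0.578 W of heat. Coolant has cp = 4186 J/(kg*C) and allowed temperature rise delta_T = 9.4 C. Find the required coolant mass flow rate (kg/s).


Q_total = 167 * 0.578 = 96.526 W
m_dot = Q_total / (cp * dT) = 96.526 / (4186 * 9.4) = 0.002453 kg/s

0.002453 kg/s


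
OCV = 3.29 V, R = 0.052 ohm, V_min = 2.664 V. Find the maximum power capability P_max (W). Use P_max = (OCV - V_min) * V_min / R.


P_max = (OCV - V_min) * V_min / R = (3.29 - 2.664) * 2.664 / 0.052 = 0.626 * 2.664 / 0.052 = 32.07 W

32.07 W


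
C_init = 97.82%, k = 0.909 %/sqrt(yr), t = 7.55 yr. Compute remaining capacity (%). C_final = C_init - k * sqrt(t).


Step 1: sqrt(7.55 yr) = 2.7477
Step 2: drop = 0.909 * 2.7477 = 2.4977
Step 3: C_final = 97.82 - 2.4977 = 95.32%

95.32%


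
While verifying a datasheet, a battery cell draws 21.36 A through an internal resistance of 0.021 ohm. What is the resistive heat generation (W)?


Q = I^2 * R = 21.36^2 * 0.021 = 9.581 W

9.581 W


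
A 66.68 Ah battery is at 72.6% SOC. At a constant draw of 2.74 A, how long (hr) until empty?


Step 1: remaining = SOC/100 * C_total = 72.6/100 * 66.68 = 48.41 Ah
Step 2: t = remaining / I = 48.41 / 2.74 = 17.67 hr

17.67 hr


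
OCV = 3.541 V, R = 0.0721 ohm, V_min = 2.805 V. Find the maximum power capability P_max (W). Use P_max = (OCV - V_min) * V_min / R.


dV = OCV - V_min = 0.736 V (so I_max = dV / R)
P_max = dV * V_min / R = 0.736 * 2.805 / 0.0721 = 28.63 W

28.63 W


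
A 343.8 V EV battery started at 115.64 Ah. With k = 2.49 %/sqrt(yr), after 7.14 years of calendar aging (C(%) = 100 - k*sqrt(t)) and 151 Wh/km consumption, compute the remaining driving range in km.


Step 1: capacity retention = 100 - 2.49 * sqrt(7.14) = 100 - 2.49 * 2.6721 = 93.346%
Step 2: C_now = 115.64 * 93.346/100 = 107.95 Ah
Step 3: E_pack = V * C_now = 343.8 * 107.95 = 37113 Wh
Step 4: range = E_pack / consumption = 37113 / 151 = 245.8 km

245.8 km


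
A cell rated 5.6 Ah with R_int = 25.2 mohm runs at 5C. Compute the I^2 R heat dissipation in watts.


Convert: R = 25.2 mohm = 0.0252 ohm
Step 1: I = C_rate * capacity = 5 * 5.6 = 28 A
Step 2: Q = I^2 * R = 28^2 * 0.0252 = 784 * 0.0252 = 19.76 W

19.76 W


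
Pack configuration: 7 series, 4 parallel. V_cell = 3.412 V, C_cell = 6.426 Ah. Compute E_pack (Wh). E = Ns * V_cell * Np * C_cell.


E = Ns * Vcell * Np * Ccell = 7 * 3.412 * 4 * 6.426 = 613.9 Wh

613.9 Wh


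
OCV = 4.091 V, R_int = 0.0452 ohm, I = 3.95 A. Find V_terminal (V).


V = OCV - I*R = 4.091 - 3.95 * 0.0452 = 3.912 V

3.912 V


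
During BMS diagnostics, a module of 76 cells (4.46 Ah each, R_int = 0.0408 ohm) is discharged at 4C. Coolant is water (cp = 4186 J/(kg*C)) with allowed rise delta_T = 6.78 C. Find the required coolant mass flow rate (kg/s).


Step 1: I = 4 * 4.46 = 17.84 A
Step 2: Q_cell = I^2 * R = 17.84^2 * 0.0408 = 12.985 W
Step 3: Q_total = 76 * 12.985 = 986.86 W
Step 4: m_dot = Q_total / (cp * dT) = 986.86 / (4186 * 6.78) = 0.03477 kg/s

0.03477 kg/s


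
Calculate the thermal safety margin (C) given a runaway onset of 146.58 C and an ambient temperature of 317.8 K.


Convert: T_ambient = 317.8 K = 44.65 C
margin = 146.58 - 44.65 = 101.93 C

101.93 C


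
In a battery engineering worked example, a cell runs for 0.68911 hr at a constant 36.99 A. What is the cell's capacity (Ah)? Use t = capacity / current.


C = I * t = 36.99 * 0.68911 = 25.49 Ah

25.49 Ah


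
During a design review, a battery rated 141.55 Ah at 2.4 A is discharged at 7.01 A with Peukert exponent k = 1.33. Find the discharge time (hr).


Step 1: t_rated = C / I_rated = 141.55 / 2.4 = 58.979 hr
Step 2: ratio = 2.4 / 7.01 = 0.34237
Step 3: ratio^k = 0.34237^1.33 = 0.24037
Step 4: t = t_rated * ratio^k = 58.979 * 0.24037 = 14.18 hr

14.18 hr


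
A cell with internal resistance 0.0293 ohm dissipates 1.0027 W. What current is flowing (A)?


I = sqrt(Q / R) = sqrt(1.0027 / 0.0293) = sqrt(34.222) = 5.850 A

5.850 A


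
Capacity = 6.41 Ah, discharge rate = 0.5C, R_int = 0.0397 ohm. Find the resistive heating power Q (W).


Step 1: I = C_rate * capacity = 0.5 * 6.41 = 3.205 A
Step 2: Q = I^2 * R = 3.205^2 * 0.0397 = 10.272 * 0.0397 = 0.4078 W

0.4078 W


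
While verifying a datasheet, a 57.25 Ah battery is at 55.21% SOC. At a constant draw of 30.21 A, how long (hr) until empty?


Step 1: remaining = SOC/100 * C_total = 55.21/100 * 57.25 = 31.608 Ah
Step 2: t = remaining / I = 31.608 / 30.21 = 1.046 hr

1.046 hr


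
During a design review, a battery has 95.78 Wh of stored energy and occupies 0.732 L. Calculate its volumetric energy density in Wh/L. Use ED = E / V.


ED = E / V = 95.78 / 0.732 = 130.8 Wh/L

130.8 Wh/L


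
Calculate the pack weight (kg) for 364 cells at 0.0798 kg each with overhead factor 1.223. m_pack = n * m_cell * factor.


Cell mass sum = 364 * 0.0798 = 29.047 kg
With overhead 1.223: m_pack = 29.047 * 1.223 = 35.52 kg

35.52 kg


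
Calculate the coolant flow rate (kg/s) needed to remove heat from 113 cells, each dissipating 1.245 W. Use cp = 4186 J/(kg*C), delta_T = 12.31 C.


Q_total = 113 * 1.245 = 140.69 W
m_dot = Q_total / (cp * dT) = 140.69 / (4186 * 12.31) = 0.002730 kg/s

0.002730 kg/s


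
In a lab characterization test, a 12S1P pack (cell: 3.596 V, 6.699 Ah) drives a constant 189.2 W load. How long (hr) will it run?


Step 1: E_pack = Ns * V_cell * Np * C_cell = 12 * 3.596 * 1 * 6.699 = 289.08 Wh
Step 2: t = E_pack / P = 289.08 / 189.2 = 1.528 hr

1.528 hr


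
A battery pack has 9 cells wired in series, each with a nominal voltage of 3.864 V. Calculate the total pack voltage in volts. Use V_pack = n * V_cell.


V_pack = n * V_cell = 9 * 3.864 = 34.776 V

34.776 V


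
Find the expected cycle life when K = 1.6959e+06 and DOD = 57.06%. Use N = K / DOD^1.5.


DOD^1.5 = 431.02
N = K / DOD^1.5 = 1.6959e+06 / 431.02 = 3935

3935 cycles


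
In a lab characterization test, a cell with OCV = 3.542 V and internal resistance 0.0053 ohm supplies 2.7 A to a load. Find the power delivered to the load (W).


Step 1: V_terminal = OCV - I*R = 3.542 - 2.7 * 0.0053 = 3.5277 V
Step 2: P_out = V_terminal * I = 3.5277 * 2.7 = 9.525 W

9.525 W


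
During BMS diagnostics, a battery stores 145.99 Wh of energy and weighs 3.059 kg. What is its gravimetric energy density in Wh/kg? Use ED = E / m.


Specific energy = 145.99 Wh / 3.059 kg = 47.72 Wh/kg

47.72 Wh/kg


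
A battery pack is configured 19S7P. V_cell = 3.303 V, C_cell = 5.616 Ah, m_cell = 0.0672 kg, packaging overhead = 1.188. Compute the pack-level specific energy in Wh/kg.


Step 1: V_pack = 19 * 3.303 = 62.757 V
Step 2: C_pack = 7 * 5.616 = 39.312 Ah
Step 3: E_pack = V_pack * C_pack = 62.757 * 39.312 = 2467.1 Wh
Step 4: m_pack = 19 * 7 * 0.0672 * 1.188 = 10.618 kg
Step 5: ED = E_pack / m_pack = 2467.1 / 10.618 = 232.4 Wh/kg

232.4 Wh/kg


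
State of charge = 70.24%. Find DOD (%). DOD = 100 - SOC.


Complement of SOC: DOD = 100% - 70.24% = 29.76%

29.76%


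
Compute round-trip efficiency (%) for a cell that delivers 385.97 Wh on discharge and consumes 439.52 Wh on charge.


Round-trip efficiency = 385.97/439.52 * 100% = 87.82%

87.82%


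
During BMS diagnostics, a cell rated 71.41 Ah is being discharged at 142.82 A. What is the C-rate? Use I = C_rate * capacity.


Rearranging: C_rate = 142.82 / 71.41 = 2C

2C


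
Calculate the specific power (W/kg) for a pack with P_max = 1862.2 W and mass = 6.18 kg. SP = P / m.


Specific power = 1862.2 W / 6.18 kg = 301.3 W/kg

301.3 W/kg


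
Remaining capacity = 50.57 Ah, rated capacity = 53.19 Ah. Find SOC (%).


SOC = (remaining / total) * 100 = (50.57 / 53.19) * 100 = 95.07%

95.07%


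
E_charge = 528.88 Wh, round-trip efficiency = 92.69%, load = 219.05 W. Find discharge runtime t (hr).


Step 1: E_discharge = eta/100 * E_charge = 92.69/100 * 528.88 = 490.22 Wh
Step 2: t = E_discharge / P = 490.22 / 219.05 = 2.238 hr

2.238 hr


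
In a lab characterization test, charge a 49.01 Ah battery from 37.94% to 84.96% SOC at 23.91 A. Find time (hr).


delta_Ah = 49.01 * (84.96 - 37.94) / 100 = 23.045 Ah
t = delta_Ah / I = 23.045 / 23.91 = 0.9638 hr

0.9638 hr


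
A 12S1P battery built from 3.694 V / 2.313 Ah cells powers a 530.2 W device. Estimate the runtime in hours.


Step 1: E_pack = Ns * V_cell * Np * C_cell = 12 * 3.694 * 1 * 2.313 = 102.53 Wh
Step 2: t = E_pack / P = 102.53 / 530.2 = 0.1934 hr

0.1934 hr


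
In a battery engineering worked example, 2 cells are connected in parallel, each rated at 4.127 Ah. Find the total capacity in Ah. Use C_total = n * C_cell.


Parallel capacities add: 2 * 4.127 Ah = 8.254 Ah

8.254 Ah


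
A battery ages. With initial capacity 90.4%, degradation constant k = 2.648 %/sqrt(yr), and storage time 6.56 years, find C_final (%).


Step 1: sqrt(6.56 yr) = 2.5612
Step 2: drop = 2.648 * 2.5612 = 6.7821
Step 3: C_final = 90.4 - 6.7821 = 83.62%

83.62%


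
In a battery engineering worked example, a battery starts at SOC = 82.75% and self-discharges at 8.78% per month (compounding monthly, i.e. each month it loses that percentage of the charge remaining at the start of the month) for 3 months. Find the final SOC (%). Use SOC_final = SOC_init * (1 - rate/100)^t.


Monthly retention factor = 1 - 8.78/100 = 0.9122
Over 3 months: factor^3 = 0.75905
SOC_final = 82.75 * 0.75905 = 62.81%

62.81%


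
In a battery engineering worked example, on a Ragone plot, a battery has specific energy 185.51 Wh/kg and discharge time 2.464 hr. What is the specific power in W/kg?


P_specific = E / t = 185.51 / 2.464 = 75.29 W/kg

75.29 W/kg


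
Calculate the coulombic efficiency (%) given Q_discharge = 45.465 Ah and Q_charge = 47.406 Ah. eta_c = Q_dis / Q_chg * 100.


eta_c = Q_dis / Q_chg * 100 = 45.465 / 47.406 * 100 = 95.91%

95.91%


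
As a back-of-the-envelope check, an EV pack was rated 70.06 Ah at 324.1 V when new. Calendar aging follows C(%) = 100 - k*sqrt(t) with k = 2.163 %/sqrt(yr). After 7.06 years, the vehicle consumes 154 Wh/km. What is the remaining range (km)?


Step 1: capacity retention = 100 - 2.163 * sqrt(7.06) = 100 - 2.163 * 2.6571 = 94.253%
Step 2: C_now = 70.06 * 94.253/100 = 66.034 Ah
Step 3: E_pack = V * C_now = 324.1 * 66.034 = 21402 Wh
Step 4: range = E_pack / consumption = 21402 / 154 = 139.0 km

139.0 km


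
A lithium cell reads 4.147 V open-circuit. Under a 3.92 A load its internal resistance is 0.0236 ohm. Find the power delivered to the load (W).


Step 1: V_terminal = OCV - I*R = 4.147 - 3.92 * 0.0236 = 4.0545 V
Step 2: P_out = V_terminal * I = 4.0545 * 3.92 = 15.89 W

15.89 W


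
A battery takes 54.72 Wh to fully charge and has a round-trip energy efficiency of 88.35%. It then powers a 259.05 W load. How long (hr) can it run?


Step 1: E_discharge = eta/100 * E_charge = 88.35/100 * 54.72 = 48.345 Wh
Step 2: t = E_discharge / P = 48.345 / 259.05 = 0.1866 hr

0.1866 hr


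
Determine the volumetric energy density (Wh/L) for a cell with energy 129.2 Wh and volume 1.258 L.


ED = E / V = 129.2 / 1.258 = 102.7 Wh/L

102.7 Wh/L


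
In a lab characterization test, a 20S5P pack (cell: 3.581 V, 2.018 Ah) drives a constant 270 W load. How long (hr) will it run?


Step 1: E_pack = Ns * V_cell * Np * C_cell = 20 * 3.581 * 5 * 2.018 = 722.65 Wh
Step 2: t = E_pack / P = 722.65 / 270 = 2.676 hr

2.676 hr


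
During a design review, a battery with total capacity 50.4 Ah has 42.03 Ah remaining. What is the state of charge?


SOC% = 42.03 / 50.4 * 100 = 83.39%

83.39%


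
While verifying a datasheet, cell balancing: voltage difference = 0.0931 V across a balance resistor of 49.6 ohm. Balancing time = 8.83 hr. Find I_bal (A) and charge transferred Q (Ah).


I_bal = dV / R = 0.0931 / 49.6 = 0.001877 A
Q = I_bal * t = 0.001877 * 8.83 = 0.01657 Ah

I=0.001877 A, Q=0.01657 Ah


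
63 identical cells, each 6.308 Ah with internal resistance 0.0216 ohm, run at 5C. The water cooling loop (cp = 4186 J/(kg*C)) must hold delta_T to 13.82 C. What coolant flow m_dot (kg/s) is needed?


Step 1: I = 5 * 6.308 = 31.54 A
Step 2: Q_cell = I^2 * R = 31.54^2 * 0.0216 = 21.487 W
Step 3: Q_total = 63 * 21.487 = 1353.7 W
Step 4: m_dot = Q_total / (cp * dT) = 1353.7 / (4186 * 13.82) = 0.02340 kg/s

0.02340 kg/s


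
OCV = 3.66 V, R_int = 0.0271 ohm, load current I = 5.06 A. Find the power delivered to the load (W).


Step 1: V_terminal = OCV - I*R = 3.66 - 5.06 * 0.0271 = 3.5229 V
Step 2: P_out = V_terminal * I = 3.5229 * 5.06 = 17.83 W

17.83 W


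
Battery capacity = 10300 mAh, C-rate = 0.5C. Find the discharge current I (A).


Convert: capacity = 10300 mAh = 10.3 Ah
I = C_rate * capacity = 0.5 * 10.3 = 5.15 A

5.15 A


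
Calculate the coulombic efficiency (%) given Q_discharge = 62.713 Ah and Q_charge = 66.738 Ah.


eta_c = Q_dis / Q_chg * 100 = 62.713 / 66.738 * 100 = 93.97%

93.97%


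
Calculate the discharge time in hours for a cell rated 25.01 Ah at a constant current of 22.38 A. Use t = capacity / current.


t = capacity / current = 25.01 / 22.38 = 1.118 hr

1.118 hr


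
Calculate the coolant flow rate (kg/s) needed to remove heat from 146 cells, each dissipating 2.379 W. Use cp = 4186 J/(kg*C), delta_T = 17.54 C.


Q_total = 146 * 2.379 = 347.33 W
m_dot = Q_total / (cp * dT) = 347.33 / (4186 * 17.54) = 0.004731 kg/s

0.004731 kg/s


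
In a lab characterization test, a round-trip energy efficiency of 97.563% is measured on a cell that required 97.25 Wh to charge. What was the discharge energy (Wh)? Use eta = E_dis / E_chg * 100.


E_dis = eta/100 * E_chg = 97.563/100 * 97.25 = 94.88 Wh

94.88 Wh


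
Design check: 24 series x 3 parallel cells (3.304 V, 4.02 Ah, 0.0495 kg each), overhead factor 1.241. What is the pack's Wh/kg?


Step 1: V_pack = 24 * 3.304 = 79.296 V
Step 2: C_pack = 3 * 4.02 = 12.06 Ah
Step 3: E_pack = V_pack * C_pack = 79.296 * 12.06 = 956.31 Wh
Step 4: m_pack = 24 * 3 * 0.0495 * 1.241 = 4.4229 kg
Step 5: ED = E_pack / m_pack = 956.31 / 4.4229 = 216.2 Wh/kg

216.2 Wh/kg


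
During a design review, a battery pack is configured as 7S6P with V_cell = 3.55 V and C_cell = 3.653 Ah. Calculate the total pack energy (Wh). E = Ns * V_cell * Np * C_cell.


V_pack = 7 * 3.55 = 24.85 V
C_pack = 6 * 3.653 = 21.918 Ah
E = V_pack * C_pack = 24.85 * 21.918 = 544.7 Wh

544.7 Wh


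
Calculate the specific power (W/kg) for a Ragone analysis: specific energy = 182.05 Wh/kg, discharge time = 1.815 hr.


P_specific = E / t = 182.05 / 1.815 = 100.3 W/kg

100.3 W/kg


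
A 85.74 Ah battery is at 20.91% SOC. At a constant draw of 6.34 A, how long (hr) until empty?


Step 1: remaining = SOC/100 * C_total = 20.91/100 * 85.74 = 17.928 Ah
Step 2: t = remaining / I = 17.928 / 6.34 = 2.828 hr

2.828 hr


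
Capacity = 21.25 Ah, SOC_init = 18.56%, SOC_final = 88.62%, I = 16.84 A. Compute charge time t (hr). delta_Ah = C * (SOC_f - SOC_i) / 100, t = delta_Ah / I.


delta_Ah = 21.25 * (88.62 - 18.56) / 100 = 14.888 Ah
t = delta_Ah / I = 14.888 / 16.84 = 0.8841 hr

0.8841 hr


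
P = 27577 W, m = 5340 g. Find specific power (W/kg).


Convert: m = 5340 g = 5.34 kg
Specific power = 27577 W / 5.34 kg = 5164 W/kg

5164 W/kg


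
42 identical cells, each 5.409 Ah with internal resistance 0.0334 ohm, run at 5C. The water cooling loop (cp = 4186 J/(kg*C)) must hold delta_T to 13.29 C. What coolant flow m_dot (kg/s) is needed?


Step 1: I = 5 * 5.409 = 27.045 A
Step 2: Q_cell = I^2 * R = 27.045^2 * 0.0334 = 24.43 W
Step 3: Q_total = 42 * 24.43 = 1026.1 W
Step 4: m_dot = Q_total / (cp * dT) = 1026.1 / (4186 * 13.29) = 0.01844 kg/s

0.01844 kg/s


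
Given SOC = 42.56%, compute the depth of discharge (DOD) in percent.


Complement of SOC: DOD = 100% - 42.56% = 57.44%

57.44%


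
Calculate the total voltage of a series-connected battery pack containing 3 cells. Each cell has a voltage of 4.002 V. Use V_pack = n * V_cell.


With 3 cells in series at 4.002 V each, V_pack = 12.006 V

12.006 V


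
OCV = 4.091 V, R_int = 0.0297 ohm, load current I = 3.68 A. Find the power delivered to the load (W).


Step 1: V_terminal = OCV - I*R = 4.091 - 3.68 * 0.0297 = 3.9817 V
Step 2: P_out = V_terminal * I = 3.9817 * 3.68 = 14.65 W

14.65 W


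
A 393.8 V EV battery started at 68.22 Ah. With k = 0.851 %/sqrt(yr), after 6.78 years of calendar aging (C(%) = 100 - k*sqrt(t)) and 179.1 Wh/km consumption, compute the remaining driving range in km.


Step 1: capacity retention = 100 - 0.851 * sqrt(6.78) = 100 - 0.851 * 2.6038 = 97.784%
Step 2: C_now = 68.22 * 97.784/100 = 66.708 Ah
Step 3: E_pack = V * C_now = 393.8 * 66.708 = 26270 Wh
Step 4: range = E_pack / consumption = 26270 / 179.1 = 146.7 km

146.7 km


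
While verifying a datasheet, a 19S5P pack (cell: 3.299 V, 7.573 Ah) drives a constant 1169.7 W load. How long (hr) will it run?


Step 1: E_pack = Ns * V_cell * Np * C_cell = 19 * 3.299 * 5 * 7.573 = 2373.4 Wh
Step 2: t = E_pack / P = 2373.4 / 1169.7 = 2.029 hr

2.029 hr


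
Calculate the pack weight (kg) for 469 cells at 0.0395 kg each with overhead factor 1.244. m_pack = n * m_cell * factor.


Cell mass sum = 469 * 0.0395 = 18.526 kg
With overhead 1.244: m_pack = 18.526 * 1.244 = 23.05 kg

23.05 kg


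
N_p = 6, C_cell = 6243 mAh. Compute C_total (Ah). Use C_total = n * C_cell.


Convert: C_cell = 6243 mAh = 6.243 Ah
C_total = 6 * 6.243 = 37.458 Ah

37.458 Ah


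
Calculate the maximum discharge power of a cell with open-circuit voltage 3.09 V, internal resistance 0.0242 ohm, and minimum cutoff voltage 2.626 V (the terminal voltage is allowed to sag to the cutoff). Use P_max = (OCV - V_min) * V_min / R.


dV = OCV - V_min = 0.464 V (so I_max = dV / R)
P_max = dV * V_min / R = 0.464 * 2.626 / 0.0242 = 50.35 W

50.35 W


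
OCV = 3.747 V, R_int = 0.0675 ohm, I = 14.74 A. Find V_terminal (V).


IR drop = 14.74 * 0.0675 = 0.99495 V
V = 3.747 - 0.99495 = 2.752 V

2.752 V


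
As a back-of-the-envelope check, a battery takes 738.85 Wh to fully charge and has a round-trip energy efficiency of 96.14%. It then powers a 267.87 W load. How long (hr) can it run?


Step 1: E_discharge = eta/100 * E_charge = 96.14/100 * 738.85 = 710.33 Wh
Step 2: t = E_discharge / P = 710.33 / 267.87 = 2.652 hr

2.652 hr


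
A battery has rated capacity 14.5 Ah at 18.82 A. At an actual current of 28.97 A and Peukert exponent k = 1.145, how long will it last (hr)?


t_rated = C / I_rated = 14.5 / 18.82 = 0.77046 hr
(I_rated/I)^k = (0.64964)^1.145 = 0.61025
t = t_rated * (I_rated/I)^k = 0.77046 * 0.61025 = 0.4702 hr

0.4702 hr


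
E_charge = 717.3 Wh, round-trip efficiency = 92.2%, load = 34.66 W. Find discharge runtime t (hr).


Step 1: E_discharge = eta/100 * E_charge = 92.2/100 * 717.3 = 661.35 Wh
Step 2: t = E_discharge / P = 661.35 / 34.66 = 19.08 hr

19.08 hr


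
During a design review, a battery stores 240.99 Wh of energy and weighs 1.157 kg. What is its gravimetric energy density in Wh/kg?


Specific energy = 240.99 Wh / 1.157 kg = 208.3 Wh/kg

208.3 Wh/kg


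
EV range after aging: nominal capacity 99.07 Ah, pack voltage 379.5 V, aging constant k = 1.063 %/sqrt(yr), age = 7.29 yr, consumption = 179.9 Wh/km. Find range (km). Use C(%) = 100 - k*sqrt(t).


Step 1: capacity retention = 100 - 1.063 * sqrt(7.29) = 100 - 1.063 * 2.7 = 97.13%
Step 2: C_now = 99.07 * 97.13/100 = 96.227 Ah
Step 3: E_pack = V * C_now = 379.5 * 96.227 = 36518 Wh
Step 4: range = E_pack / consumption = 36518 / 179.9 = 203.0 km

203.0 km


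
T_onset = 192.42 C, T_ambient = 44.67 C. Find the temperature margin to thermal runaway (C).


Safety margin = 192.42 C - 44.67 C = 147.75 C

147.75 C


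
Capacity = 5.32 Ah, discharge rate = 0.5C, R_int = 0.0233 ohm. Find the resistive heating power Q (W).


Step 1: I = C_rate * capacity = 0.5 * 5.32 = 2.66 A
Step 2: Q = I^2 * R = 2.66^2 * 0.0233 = 7.0756 * 0.0233 = 0.1649 W

0.1649 W


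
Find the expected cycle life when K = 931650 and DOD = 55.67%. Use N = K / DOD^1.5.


Step 1: DOD^1.5 = 55.67^1.5 = 415.37
Step 2: N = 931650 / 415.37 = 2243 cycles

2243 cycles


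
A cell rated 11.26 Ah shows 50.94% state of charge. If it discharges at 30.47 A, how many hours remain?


Step 1: remaining = SOC/100 * C_total = 50.94/100 * 11.26 = 5.7358 Ah
Step 2: t = remaining / I = 5.7358 / 30.47 = 0.1882 hr

0.1882 hr


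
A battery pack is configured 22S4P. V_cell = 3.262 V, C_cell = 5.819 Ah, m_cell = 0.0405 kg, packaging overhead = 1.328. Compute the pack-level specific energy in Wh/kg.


Step 1: V_pack = 22 * 3.262 = 71.764 V
Step 2: C_pack = 4 * 5.819 = 23.276 Ah
Step 3: E_pack = V_pack * C_pack = 71.764 * 23.276 = 1670.4 Wh
Step 4: m_pack = 22 * 4 * 0.0405 * 1.328 = 4.733 kg
Step 5: ED = E_pack / m_pack = 1670.4 / 4.733 = 352.9 Wh/kg

352.9 Wh/kg


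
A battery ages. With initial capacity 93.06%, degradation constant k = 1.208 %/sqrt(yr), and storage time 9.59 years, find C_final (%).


sqrt(t) = sqrt(9.59) = 3.0968
C_final = 93.06 - 1.208 * 3.0968 = 89.32%

89.32%


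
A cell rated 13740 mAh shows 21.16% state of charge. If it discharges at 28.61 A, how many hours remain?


Convert: C_total = 13740 mAh = 13.74 Ah
Step 1: remaining = SOC/100 * C_total = 21.16/100 * 13.74 = 2.9074 Ah
Step 2: t = remaining / I = 2.9074 / 28.61 = 0.1016 hr

0.1016 hr


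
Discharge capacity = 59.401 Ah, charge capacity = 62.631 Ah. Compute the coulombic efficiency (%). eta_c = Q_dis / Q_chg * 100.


eta_c = Q_dis / Q_chg * 100 = 59.401 / 62.631 * 100 = 94.84%

94.84%


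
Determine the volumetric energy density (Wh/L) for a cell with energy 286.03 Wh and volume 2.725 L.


ED = E / V = 286.03 / 2.725 = 105.0 Wh/L

105.0 Wh/L


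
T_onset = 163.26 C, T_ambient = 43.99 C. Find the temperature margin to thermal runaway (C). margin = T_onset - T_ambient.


margin = T_onset - T_ambient = 163.26 - 43.99 = 119.27 C

119.27 C


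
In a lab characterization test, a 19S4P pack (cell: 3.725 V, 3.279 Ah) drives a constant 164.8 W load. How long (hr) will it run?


Step 1: E_pack = Ns * V_cell * Np * C_cell = 19 * 3.725 * 4 * 3.279 = 928.28 Wh
Step 2: t = E_pack / P = 928.28 / 164.8 = 5.633 hr

5.633 hr


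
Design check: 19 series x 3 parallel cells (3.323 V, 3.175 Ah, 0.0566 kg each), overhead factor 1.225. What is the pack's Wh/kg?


Step 1: V_pack = 19 * 3.323 = 63.137 V
Step 2: C_pack = 3 * 3.175 = 9.525 Ah
Step 3: E_pack = V_pack * C_pack = 63.137 * 9.525 = 601.38 Wh
Step 4: m_pack = 19 * 3 * 0.0566 * 1.225 = 3.9521 kg
Step 5: ED = E_pack / m_pack = 601.38 / 3.9521 = 152.2 Wh/kg

152.2 Wh/kg


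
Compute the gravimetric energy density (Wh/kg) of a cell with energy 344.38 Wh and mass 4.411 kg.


Specific energy = 344.38 Wh / 4.411 kg = 78.07 Wh/kg

78.07 Wh/kg


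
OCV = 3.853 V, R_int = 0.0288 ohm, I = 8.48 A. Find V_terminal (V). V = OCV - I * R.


V = OCV - I*R = 3.853 - 8.48 * 0.0288 = 3.609 V

3.609 V


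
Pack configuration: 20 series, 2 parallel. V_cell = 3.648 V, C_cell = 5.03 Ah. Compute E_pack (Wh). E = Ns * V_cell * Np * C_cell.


V_pack = 20 * 3.648 = 72.96 V
C_pack = 2 * 5.03 = 10.06 Ah
E = V_pack * C_pack = 72.96 * 10.06 = 734.0 Wh

734.0 Wh


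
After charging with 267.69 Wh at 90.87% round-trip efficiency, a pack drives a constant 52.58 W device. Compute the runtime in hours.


Step 1: E_discharge = eta/100 * E_charge = 90.87/100 * 267.69 = 243.25 Wh
Step 2: t = E_discharge / P = 243.25 / 52.58 = 4.626 hr

4.626 hr


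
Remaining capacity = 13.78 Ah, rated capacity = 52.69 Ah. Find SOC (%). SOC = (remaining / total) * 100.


SOC = (remaining / total) * 100 = (13.78 / 52.69) * 100 = 26.15%

26.15%


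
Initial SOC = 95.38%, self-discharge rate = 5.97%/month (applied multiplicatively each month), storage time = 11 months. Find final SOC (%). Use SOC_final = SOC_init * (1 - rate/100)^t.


decay = (1 - 5.97/100)^11 = 0.50808
SOC_final = 95.38 * 0.50808 = 48.46%

48.46%


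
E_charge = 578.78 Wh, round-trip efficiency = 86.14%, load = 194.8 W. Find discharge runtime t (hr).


Step 1: E_discharge = eta/100 * E_charge = 86.14/100 * 578.78 = 498.56 Wh
Step 2: t = E_discharge / P = 498.56 / 194.8 = 2.559 hr

2.559 hr


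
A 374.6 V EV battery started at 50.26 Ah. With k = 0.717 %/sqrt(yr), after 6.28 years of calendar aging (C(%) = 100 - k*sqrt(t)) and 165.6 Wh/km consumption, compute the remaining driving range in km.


Step 1: capacity retention = 100 - 0.717 * sqrt(6.28) = 100 - 0.717 * 2.506 = 98.203%
Step 2: C_now = 50.26 * 98.203/100 = 49.357 Ah
Step 3: E_pack = V * C_now = 374.6 * 49.357 = 18489 Wh
Step 4: range = E_pack / consumption = 18489 / 165.6 = 111.6 km

111.6 km


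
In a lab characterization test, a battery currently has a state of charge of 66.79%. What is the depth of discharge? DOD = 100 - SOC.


DOD = 100 - SOC = 100 - 66.79 = 33.21%

33.21%


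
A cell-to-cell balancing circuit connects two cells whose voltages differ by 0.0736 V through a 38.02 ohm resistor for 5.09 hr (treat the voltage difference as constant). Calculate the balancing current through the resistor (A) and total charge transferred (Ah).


First, Ohm's law: I_bal = 0.0736 V / 38.02 ohm = 0.0019358 A
Then Q = I * t = 0.0019358 A * 5.09 hr = 0.009853 Ah

I=0.0019358 A, Q=0.009853 Ah


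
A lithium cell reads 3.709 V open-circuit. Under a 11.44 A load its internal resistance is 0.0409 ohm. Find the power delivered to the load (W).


Step 1: V_terminal = OCV - I*R = 3.709 - 11.44 * 0.0409 = 3.2411 V
Step 2: P_out = V_terminal * I = 3.2411 * 11.44 = 37.08 W

37.08 W


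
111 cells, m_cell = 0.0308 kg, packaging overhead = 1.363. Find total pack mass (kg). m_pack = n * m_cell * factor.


m_pack = n * m_cell * overhead = 111 * 0.0308 * 1.363 = 4.660 kg

4.660 kg


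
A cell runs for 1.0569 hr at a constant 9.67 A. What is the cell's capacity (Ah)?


C = I * t = 9.67 * 1.0569 = 10.22 Ah

10.22 Ah


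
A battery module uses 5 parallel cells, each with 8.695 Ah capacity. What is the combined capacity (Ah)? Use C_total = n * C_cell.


C_total = 5 * 8.695 = 43.475 Ah

43.475 Ah


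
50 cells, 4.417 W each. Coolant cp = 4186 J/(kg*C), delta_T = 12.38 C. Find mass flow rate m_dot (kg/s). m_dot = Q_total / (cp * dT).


Step 1: Total heat Q = 50 * 4.417 W = 220.85 W
Step 2: denom = cp * dT = 4186 * 12.38 = 51823
Step 3: m_dot = 220.85 / 51823 = 0.004262 kg/s

0.004262 kg/s


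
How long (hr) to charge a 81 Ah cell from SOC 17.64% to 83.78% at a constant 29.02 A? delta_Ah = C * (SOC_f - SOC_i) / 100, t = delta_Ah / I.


Step 1: dSOC = 83.78% - 17.64% = 66.14%
Step 2: delta_Ah = 81 * 66.14 / 100 = 53.573 Ah
Step 3: t = 53.573 / 29.02 = 1.846 hr

1.846 hr


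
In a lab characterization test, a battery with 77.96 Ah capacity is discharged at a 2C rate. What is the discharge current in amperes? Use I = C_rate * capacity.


I = C_rate * capacity = 2 * 77.96 = 155.92 A

155.92 A


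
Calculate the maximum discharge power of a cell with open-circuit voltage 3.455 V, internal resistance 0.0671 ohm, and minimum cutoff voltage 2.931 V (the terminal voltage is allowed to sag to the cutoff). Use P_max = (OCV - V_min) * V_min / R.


P_max = (OCV - V_min) * V_min / R = (3.455 - 2.931) * 2.931 / 0.0671 = 0.524 * 2.931 / 0.0671 = 22.89 W

22.89 W


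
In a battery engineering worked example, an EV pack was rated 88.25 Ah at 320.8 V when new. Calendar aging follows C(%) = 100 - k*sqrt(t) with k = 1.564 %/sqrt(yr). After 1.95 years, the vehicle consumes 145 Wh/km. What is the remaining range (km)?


Step 1: capacity retention = 100 - 1.564 * sqrt(1.95) = 100 - 1.564 * 1.3964 = 97.816%
Step 2: C_now = 88.25 * 97.816/100 = 86.323 Ah
Step 3: E_pack = V * C_now = 320.8 * 86.323 = 27692 Wh
Step 4: range = E_pack / consumption = 27692 / 145 = 191.0 km

191.0 km


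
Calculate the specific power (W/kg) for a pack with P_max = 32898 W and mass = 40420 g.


Convert: m = 40420 g = 40.42 kg
SP = P / m = 32898 / 40.42 = 813.9 W/kg

813.9 W/kg


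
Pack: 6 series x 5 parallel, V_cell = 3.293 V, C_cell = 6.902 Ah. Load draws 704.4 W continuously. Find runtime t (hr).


Step 1: E_pack = Ns * V_cell * Np * C_cell = 6 * 3.293 * 5 * 6.902 = 681.85 Wh
Step 2: t = E_pack / P = 681.85 / 704.4 = 0.9680 hr

0.9680 hr


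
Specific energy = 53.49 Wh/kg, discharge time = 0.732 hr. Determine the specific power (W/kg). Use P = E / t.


P_specific = E / t = 53.49 / 0.732 = 73.07 W/kg

73.07 W/kg


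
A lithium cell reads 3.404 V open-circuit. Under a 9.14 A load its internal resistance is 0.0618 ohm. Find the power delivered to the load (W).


Step 1: V_terminal = OCV - I*R = 3.404 - 9.14 * 0.0618 = 2.8391 V
Step 2: P_out = V_terminal * I = 2.8391 * 9.14 = 25.95 W

25.95 W


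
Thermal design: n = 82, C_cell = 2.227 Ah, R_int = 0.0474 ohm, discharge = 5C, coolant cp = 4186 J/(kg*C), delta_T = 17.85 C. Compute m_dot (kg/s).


Step 1: I = 5 * 2.227 = 11.135 A
Step 2: Q_cell = I^2 * R = 11.135^2 * 0.0474 = 5.877 W
Step 3: Q_total = 82 * 5.877 = 481.91 W
Step 4: m_dot = Q_total / (cp * dT) = 481.91 / (4186 * 17.85) = 0.006450 kg/s

0.006450 kg/s


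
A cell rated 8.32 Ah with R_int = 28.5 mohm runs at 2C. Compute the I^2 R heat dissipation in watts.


Convert: R = 28.5 mohm = 0.0285 ohm
Step 1: I = C_rate * capacity = 2 * 8.32 = 16.64 A
Step 2: Q = I^2 * R = 16.64^2 * 0.0285 = 276.89 * 0.0285 = 7.891 W

7.891 W


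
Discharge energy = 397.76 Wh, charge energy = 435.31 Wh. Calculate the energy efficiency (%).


eta_e = E_dis / E_chg * 100 = 397.76 / 435.31 * 100 = 91.37%

91.37%


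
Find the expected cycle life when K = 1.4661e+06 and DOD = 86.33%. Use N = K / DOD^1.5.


DOD^1.5 = 802.13
N = K / DOD^1.5 = 1.4661e+06 / 802.13 = 1828

1828 cycles


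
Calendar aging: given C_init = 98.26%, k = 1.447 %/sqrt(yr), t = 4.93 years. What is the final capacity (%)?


Step 1: sqrt(4.93 yr) = 2.2204
Step 2: drop = 1.447 * 2.2204 = 3.2129
Step 3: C_final = 98.26 - 3.2129 = 95.05%

95.05%


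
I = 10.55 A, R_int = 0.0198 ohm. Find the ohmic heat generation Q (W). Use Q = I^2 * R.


I^2 = 111.3
Q = 111.3 * 0.0198 = 2.204 W

2.204 W


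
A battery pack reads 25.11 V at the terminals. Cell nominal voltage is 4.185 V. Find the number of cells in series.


Rearranging: n = V_pack / V_cell = 25.11 / 4.185 = 6 cells

6


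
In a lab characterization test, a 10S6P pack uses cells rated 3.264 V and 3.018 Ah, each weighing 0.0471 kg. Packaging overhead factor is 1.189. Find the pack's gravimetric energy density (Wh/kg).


Step 1: V_pack = 10 * 3.264 = 32.64 V
Step 2: C_pack = 6 * 3.018 = 18.108 Ah
Step 3: E_pack = V_pack * C_pack = 32.64 * 18.108 = 591.05 Wh
Step 4: m_pack = 10 * 6 * 0.0471 * 1.189 = 3.3601 kg
Step 5: ED = E_pack / m_pack = 591.05 / 3.3601 = 175.9 Wh/kg

175.9 Wh/kg


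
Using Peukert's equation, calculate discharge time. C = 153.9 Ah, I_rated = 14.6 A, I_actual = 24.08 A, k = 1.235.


t_rated = C / I_rated = 153.9 / 14.6 = 10.541 hr
(I_rated/I)^k = (0.60631)^1.235 = 0.53905
t = t_rated * (I_rated/I)^k = 10.541 * 0.53905 = 5.682 hr

5.682 hr


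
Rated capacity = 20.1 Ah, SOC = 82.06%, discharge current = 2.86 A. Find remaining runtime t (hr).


Step 1: remaining = SOC/100 * C_total = 82.06/100 * 20.1 = 16.494 Ah
Step 2: t = remaining / I = 16.494 / 2.86 = 5.767 hr

5.767 hr


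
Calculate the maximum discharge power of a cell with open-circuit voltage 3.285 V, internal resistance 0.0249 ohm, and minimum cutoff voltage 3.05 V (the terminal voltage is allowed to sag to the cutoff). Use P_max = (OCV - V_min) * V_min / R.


P_max = (OCV - V_min) * V_min / R = (3.285 - 3.05) * 3.05 / 0.0249 = 0.235 * 3.05 / 0.0249 = 28.79 W

28.79 W


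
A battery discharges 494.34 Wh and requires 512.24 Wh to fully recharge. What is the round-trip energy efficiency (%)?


Round-trip efficiency = 494.34/512.24 * 100% = 96.51%

96.51%


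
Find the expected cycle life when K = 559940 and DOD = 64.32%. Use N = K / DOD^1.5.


Step 1: DOD^1.5 = 64.32^1.5 = 515.84
Step 2: N = 559940 / 515.84 = 1085 cycles

1085 cycles


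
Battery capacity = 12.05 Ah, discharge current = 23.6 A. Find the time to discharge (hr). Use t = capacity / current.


Runtime = 12.05 Ah / 23.6 A = 0.5106 hr

0.5106 hr


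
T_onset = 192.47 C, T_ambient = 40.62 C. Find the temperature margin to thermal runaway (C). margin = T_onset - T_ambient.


Safety margin = 192.47 C - 40.62 C = 151.85 C

151.85 C


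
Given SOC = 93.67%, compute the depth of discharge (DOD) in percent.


DOD = 100 - SOC = 100 - 93.67 = 6.33%

6.33%


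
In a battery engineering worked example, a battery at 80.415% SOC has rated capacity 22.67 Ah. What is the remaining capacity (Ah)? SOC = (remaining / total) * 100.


remaining = SOC / 100 * total = 80.415 / 100 * 22.67 = 18.23 Ah

18.23 Ah


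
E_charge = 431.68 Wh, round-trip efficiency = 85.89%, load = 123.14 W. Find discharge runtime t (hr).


Step 1: E_discharge = eta/100 * E_charge = 85.89/100 * 431.68 = 370.77 Wh
Step 2: t = E_discharge / P = 370.77 / 123.14 = 3.011 hr

3.011 hr


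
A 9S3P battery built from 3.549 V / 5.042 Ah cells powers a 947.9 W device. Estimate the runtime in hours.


Step 1: E_pack = Ns * V_cell * Np * C_cell = 9 * 3.549 * 3 * 5.042 = 483.14 Wh
Step 2: t = E_pack / P = 483.14 / 947.9 = 0.5097 hr

0.5097 hr


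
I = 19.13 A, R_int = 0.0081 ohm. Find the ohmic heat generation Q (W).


I^2 = 365.96
Q = 365.96 * 0.0081 = 2.964 W

2.964 W


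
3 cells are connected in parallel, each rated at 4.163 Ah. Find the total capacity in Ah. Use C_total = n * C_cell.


C_total = 3 * 4.163 = 12.489 Ah

12.489 Ah


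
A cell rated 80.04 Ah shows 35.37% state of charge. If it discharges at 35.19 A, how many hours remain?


Step 1: remaining = SOC/100 * C_total = 35.37/100 * 80.04 = 28.31 Ah
Step 2: t = remaining / I = 28.31 / 35.19 = 0.8045 hr

0.8045 hr


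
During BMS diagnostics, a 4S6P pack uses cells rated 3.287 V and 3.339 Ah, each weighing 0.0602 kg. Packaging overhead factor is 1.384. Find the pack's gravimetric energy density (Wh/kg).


Step 1: V_pack = 4 * 3.287 = 13.148 V
Step 2: C_pack = 6 * 3.339 = 20.034 Ah
Step 3: E_pack = V_pack * C_pack = 13.148 * 20.034 = 263.41 Wh
Step 4: m_pack = 4 * 6 * 0.0602 * 1.384 = 1.9996 kg
Step 5: ED = E_pack / m_pack = 263.41 / 1.9996 = 131.7 Wh/kg

131.7 Wh/kg


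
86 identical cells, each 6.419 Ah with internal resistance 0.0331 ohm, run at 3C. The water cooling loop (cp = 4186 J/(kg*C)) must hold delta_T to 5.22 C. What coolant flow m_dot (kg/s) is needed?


Step 1: I = 3 * 6.419 = 19.257 A
Step 2: Q_cell = I^2 * R = 19.257^2 * 0.0331 = 12.275 W
Step 3: Q_total = 86 * 12.275 = 1055.7 W
Step 4: m_dot = Q_total / (cp * dT) = 1055.7 / (4186 * 5.22) = 0.04831 kg/s

0.04831 kg/s


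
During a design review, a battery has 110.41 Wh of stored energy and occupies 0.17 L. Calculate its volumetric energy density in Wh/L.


ED = E / V = 110.41 / 0.17 = 649.5 Wh/L

649.5 Wh/L


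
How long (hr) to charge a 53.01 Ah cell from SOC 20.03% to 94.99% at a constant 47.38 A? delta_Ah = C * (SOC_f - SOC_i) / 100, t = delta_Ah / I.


Step 1: dSOC = 94.99% - 20.03% = 74.96%
Step 2: delta_Ah = 53.01 * 74.96 / 100 = 39.736 Ah
Step 3: t = 39.736 / 47.38 = 0.8387 hr

0.8387 hr


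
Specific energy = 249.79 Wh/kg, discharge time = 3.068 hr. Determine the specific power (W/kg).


Specific power = 249.79 Wh/kg / 3.068 hr = 81.42 W/kg

81.42 W/kg


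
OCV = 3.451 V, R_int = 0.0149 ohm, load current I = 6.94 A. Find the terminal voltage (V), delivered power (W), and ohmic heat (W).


Step 1: V_terminal = OCV - I*R = 3.451 - 6.94 * 0.0149 = 3.3476 V
Step 2: P_out = V_terminal * I = 3.3476 * 6.94 = 23.23 W
Step 3: Q = I^2 * R = 6.94^2 * 0.0149 = 0.7176 W

V=3.3476 V, P=23.23 W, Q=0.7176 W


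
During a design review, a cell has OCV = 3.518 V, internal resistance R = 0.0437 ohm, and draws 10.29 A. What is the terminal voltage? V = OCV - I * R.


V = OCV - I*R = 3.518 - 10.29 * 0.0437 = 3.068 V

3.068 V


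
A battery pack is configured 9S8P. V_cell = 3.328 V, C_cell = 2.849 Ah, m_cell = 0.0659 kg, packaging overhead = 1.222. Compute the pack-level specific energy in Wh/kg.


Step 1: V_pack = 9 * 3.328 = 29.952 V
Step 2: C_pack = 8 * 2.849 = 22.792 Ah
Step 3: E_pack = V_pack * C_pack = 29.952 * 22.792 = 682.67 Wh
Step 4: m_pack = 9 * 8 * 0.0659 * 1.222 = 5.7981 kg
Step 5: ED = E_pack / m_pack = 682.67 / 5.7981 = 117.7 Wh/kg

117.7 Wh/kg


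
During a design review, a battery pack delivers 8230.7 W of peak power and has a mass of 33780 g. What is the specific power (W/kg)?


Convert: m = 33780 g = 33.78 kg
SP = P / m = 8230.7 / 33.78 = 243.7 W/kg

243.7 W/kg


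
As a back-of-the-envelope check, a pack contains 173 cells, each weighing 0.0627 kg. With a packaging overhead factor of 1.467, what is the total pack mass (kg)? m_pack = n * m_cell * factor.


m_pack = n * m_cell * overhead = 173 * 0.0627 * 1.467 = 15.91 kg

15.91 kg


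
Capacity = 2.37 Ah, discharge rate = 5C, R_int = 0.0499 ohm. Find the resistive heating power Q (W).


Step 1: I = C_rate * capacity = 5 * 2.37 = 11.85 A
Step 2: Q = I^2 * R = 11.85^2 * 0.0499 = 140.42 * 0.0499 = 7.007 W

7.007 W


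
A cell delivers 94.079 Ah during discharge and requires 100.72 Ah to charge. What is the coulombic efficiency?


eta_c = Q_dis / Q_chg * 100 = 94.079 / 100.72 * 100 = 93.41%

93.41%


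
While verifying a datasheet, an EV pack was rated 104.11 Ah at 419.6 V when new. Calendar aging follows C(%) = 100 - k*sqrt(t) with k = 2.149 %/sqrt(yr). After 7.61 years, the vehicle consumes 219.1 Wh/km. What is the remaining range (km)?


Step 1: capacity retention = 100 - 2.149 * sqrt(7.61) = 100 - 2.149 * 2.7586 = 94.072%
Step 2: C_now = 104.11 * 94.072/100 = 97.938 Ah
Step 3: E_pack = V * C_now = 419.6 * 97.938 = 41095 Wh
Step 4: range = E_pack / consumption = 41095 / 219.1 = 187.6 km

187.6 km


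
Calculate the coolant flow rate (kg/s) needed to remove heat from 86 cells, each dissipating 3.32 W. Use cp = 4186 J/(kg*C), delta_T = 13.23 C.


Step 1: Total heat Q = 86 * 3.32 W = 285.52 W
Step 2: denom = cp * dT = 4186 * 13.23 = 55381
Step 3: m_dot = 285.52 / 55381 = 0.005156 kg/s

0.005156 kg/s


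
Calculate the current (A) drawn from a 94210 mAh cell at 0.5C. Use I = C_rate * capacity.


Convert: capacity = 94210 mAh = 94.21 Ah
I = C_rate * capacity = 0.5 * 94.21 = 47.105 A

47.105 A


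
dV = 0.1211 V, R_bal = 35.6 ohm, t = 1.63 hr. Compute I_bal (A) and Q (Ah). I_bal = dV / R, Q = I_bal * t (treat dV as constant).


I_bal = dV / R = 0.1211 / 35.6 = 0.0034017 A
Q = I_bal * t = 0.0034017 * 1.63 = 0.005545 Ah

I=0.0034017 A, Q=0.005545 Ah


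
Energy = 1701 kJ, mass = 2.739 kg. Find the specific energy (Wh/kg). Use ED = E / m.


Convert: E = 1701 kJ = 472.5 Wh
ED = E / m = 472.5 / 2.739 = 172.5 Wh/kg

172.5 Wh/kg
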